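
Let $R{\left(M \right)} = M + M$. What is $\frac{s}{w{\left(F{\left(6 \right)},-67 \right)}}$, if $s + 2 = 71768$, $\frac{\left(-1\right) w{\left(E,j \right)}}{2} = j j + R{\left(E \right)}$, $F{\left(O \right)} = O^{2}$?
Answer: $- \frac{35883}{4561} \approx -7.8674$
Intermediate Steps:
$R{\left(M \right)} = 2 M$
$w{\left(E,j \right)} = - 4 E - 2 j^{2}$ ($w{\left(E,j \right)} = - 2 \left(j j + 2 E\right) = - 2 \left(j^{2} + 2 E\right) = - 4 E - 2 j^{2}$)
$s = 71766$ ($s = -2 + 71768 = 71766$)
$\frac{s}{w{\left(F{\left(6 \right)},-67 \right)}} = \frac{71766}{- 4 \cdot 6^{2} - 2 \left(-67\right)^{2}} = \frac{71766}{\left(-4\right) 36 - 8978} = \frac{71766}{-144 - 8978} = \frac{71766}{-9122} = 71766 \left(- \frac{1}{9122}\right) = - \frac{35883}{4561}$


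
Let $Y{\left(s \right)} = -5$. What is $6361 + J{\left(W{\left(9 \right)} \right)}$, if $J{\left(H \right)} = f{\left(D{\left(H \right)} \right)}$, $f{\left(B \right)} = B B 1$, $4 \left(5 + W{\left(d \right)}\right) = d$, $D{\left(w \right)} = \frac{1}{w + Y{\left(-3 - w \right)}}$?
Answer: $\frac{6112937}{961} \approx 6361.0$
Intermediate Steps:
$D{\left(w \right)} = \frac{1}{-5 + w}$ ($D{\left(w \right)} = \frac{1}{w - 5} = \frac{1}{-5 + w}$)
$W{\left(d \right)} = -5 + \frac{d}{4}$
$f{\left(B \right)} = B^{2}$ ($f{\left(B \right)} = B^{2} \cdot 1 = B^{2}$)
$J{\left(H \right)} = \frac{1}{\left(-5 + H\right)^{2}}$ ($J{\left(H \right)} = \left(\frac{1}{-5 + H}\right)^{2} = \frac{1}{\left(-5 + H\right)^{2}}$)
$6361 + J{\left(W{\left(9 \right)} \right)} = 6361 + \frac{1}{\left(-5 + \left(-5 + \frac{1}{4} \cdot 9\right)\right)^{2}} = 6361 + \frac{1}{\left(-5 + \left(-5 + \frac{9}{4}\right)\right)^{2}} = 6361 + \frac{1}{\left(-5 - \frac{11}{4}\right)^{2}} = 6361 + \frac{1}{\frac{961}{16}} = 6361 + \frac{16}{961} = \frac{6112937}{961}$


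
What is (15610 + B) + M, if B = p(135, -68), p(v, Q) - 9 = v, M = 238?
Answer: 15992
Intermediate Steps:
p(v, Q) = 9 + v
B = 144 (B = 9 + 135 = 144)
(15610 + B) + M = (15610 + 144) + 238 = 15754 + 238 = 15992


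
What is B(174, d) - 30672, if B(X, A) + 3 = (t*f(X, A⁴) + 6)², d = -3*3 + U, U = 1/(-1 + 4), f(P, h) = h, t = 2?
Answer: 835995597169/6561 ≈ 1.2742e+8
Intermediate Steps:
U = ⅓ (U = 1/3 = ⅓ ≈ 0.33333)
d = -26/3 (d = -3*3 + ⅓ = -9 + ⅓ = -26/3 ≈ -8.6667)
B(X, A) = -3 + (6 + 2*A⁴)² (B(X, A) = -3 + (2*A⁴ + 6)² = -3 + (6 + 2*A⁴)²)
B(174, d) - 30672 = (-3 + 4*(3 + (-26/3)⁴)²) - 30672 = (-3 + 4*(3 + 456976/81)²) - 30672 = (-3 + 4*(457219/81)²) - 30672 = (-3 + 4*(209049213961/6561)) - 30672 = (-3 + 836196855844/6561) - 30672 = 836196836161/6561 - 30672 = 835995597169/6561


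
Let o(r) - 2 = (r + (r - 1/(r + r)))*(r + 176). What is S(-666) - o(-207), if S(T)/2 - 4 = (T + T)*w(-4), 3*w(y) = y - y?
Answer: -5310761/414 ≈ -12828.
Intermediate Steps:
w(y) = 0 (w(y) = (y - y)/3 = (1/3)*0 = 0)
S(T) = 8 (S(T) = 8 + 2*((T + T)*0) = 8 + 2*((2*T)*0) = 8 + 2*0 = 8 + 0 = 8)
o(r) = 2 + (176 + r)*(2*r - 1/(2*r)) (o(r) = 2 + (r + (r - 1/(r + r)))*(r + 176) = 2 + (r + (r - 1/(2*r)))*(176 + r) = 2 + (2*r - 1/(2*r))*(176 + r) = 2 + (176 + r)*(2*r - 1/(2*r)))
S(-666) - o(-207) = 8 - (3/2 - 88/(-207) + 2*(-207)**2 + 352*(-207)) = 8 - (3/2 - 88*(-1/207) + 2*42849 - 72864) = 8 - (3/2 + 88/207 + 85698 - 72864) = 8 - 1*5314073/414 = 8 - 5314073/414 = -5310761/414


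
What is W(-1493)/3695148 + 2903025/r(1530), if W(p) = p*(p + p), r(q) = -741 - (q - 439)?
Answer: -2679734946791/1692377784 ≈ -1583.4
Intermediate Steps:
r(q) = -302 - q (r(q) = -741 - (-439 + q) = -741 + (439 - q) = -302 - q)
W(p) = 2*p² (W(p) = p*(2*p) = 2*p²)
W(-1493)/3695148 + 2903025/r(1530) = (2*(-1493)²)/3695148 + 2903025/(-302 - 1*1530) = (2*2229049)*(1/3695148) + 2903025/(-302 - 1530) = 4458098*(1/3695148) + 2903025/(-1832) = 2229049/1847574 + 2903025*(-1/1832) = 2229049/1847574 - 2903025/1832 = -2679734946791/1692377784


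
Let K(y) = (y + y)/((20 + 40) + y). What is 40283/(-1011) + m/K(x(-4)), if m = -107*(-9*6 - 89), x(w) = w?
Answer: -108325460/1011 ≈ -1.0715e+5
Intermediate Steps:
K(y) = 2*y/(60 + y) (K(y) = (2*y)/(60 + y) = 2*y/(60 + y))
m = 15301 (m = -107*(-54 - 89) = -107*(-143) = 15301)
40283/(-1011) + m/K(x(-4)) = 40283/(-1011) + 15301/((2*(-4)/(60 - 4))) = 40283*(-1/1011) + 15301/((2*(-4)/56)) = -40283/1011 + 15301/((2*(-4)*(1/56))) = -40283/1011 + 15301/(-⅐) = -40283/1011 + 15301*(-7) = -40283/1011 - 107107 = -108325460/1011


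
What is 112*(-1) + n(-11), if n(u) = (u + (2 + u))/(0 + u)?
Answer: -1212/11 ≈ -110.18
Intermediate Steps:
n(u) = (2 + 2*u)/u
112*(-1) + n(-11) = 112*(-1) + (2 + 2/(-11)) = -112 + (2 + 2*(-1/11)) = -112 + (2 - 2/11) = -112 + 20/11 = -1212/11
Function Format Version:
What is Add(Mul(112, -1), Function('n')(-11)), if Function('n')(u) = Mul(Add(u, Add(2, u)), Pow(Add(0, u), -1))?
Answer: Rational(-1212, 11) ≈ -110.18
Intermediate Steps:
Function('n')(u) = Mul(Pow(u, -1), Add(2, Mul(2, u))) (Function('n')(u) = Mul(Add(2, Mul(2, u)), Pow(u, -1)) = Mul(Pow(u, -1), Add(2, Mul(2, u))))
Add(Mul(112, -1), Function('n')(-11)) = Add(Mul(112, -1), Add(2, Mul(2, Pow(-11, -1)))) = Add(-112, Add(2, Mul(2, Rational(-1, 11)))) = Add(-112, Add(2, Rational(-2, 11))) = Add(-112, Rational(20, 11)) = Rational(-1212, 11)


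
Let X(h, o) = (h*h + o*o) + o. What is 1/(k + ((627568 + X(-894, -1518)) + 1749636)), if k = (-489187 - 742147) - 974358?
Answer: 1/3273554 ≈ 3.0548e-7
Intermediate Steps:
X(h, o) = o + h**2 + o**2 (X(h, o) = (h**2 + o**2) + o = o + h**2 + o**2)
k = -2205692 (k = -1231334 - 974358 = -2205692)
1/(k + ((627568 + X(-894, -1518)) + 1749636)) = 1/(-2205692 + ((627568 + (-1518 + (-894)**2 + (-1518)**2)) + 1749636)) = 1/(-2205692 + ((627568 + (-1518 + 799236 + 2304324)) + 1749636)) = 1/(-2205692 + ((627568 + 3102042) + 1749636)) = 1/(-2205692 + (3729610 + 1749636)) = 1/(-2205692 + 5479246) = 1/3273554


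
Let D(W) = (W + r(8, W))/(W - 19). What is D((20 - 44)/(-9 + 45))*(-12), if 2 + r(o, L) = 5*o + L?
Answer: 1320/59 ≈ 22.373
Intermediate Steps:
r(o, L) = -2 + L + 5*o (r(o, L) = -2 + (5*o + L) = -2 + (L + 5*o) = -2 + L + 5*o)
D(W) = (38 + 2*W)/(-19 + W) (D(W) = (W + (-2 + W + 5*8))/(W - 19) = (W + (-2 + W + 40))/(-19 + W) = (W + (38 + W))/(-19 + W) = (38 + 2*W)/(-19 + W))
D((20 - 44)/(-9 + 45))*(-12) = (2*(19 + (20 - 44)/(-9 + 45))/(-19 + (20 - 44)/(-9 + 45)))*(-12) = (2*(19 - 24/36)/(-19 - 24/36))*(-12) = (2*(19 - 24*1/36)/(-19 - 24*1/36))*(-12) = (2*(19 - ⅔)/(-19 - ⅔))*(-12) = (2*(55/3)/(-59/3))*(-12) = (2*(-3/59)*(55/3))*(-12) = -110/59*(-12) = 1320/59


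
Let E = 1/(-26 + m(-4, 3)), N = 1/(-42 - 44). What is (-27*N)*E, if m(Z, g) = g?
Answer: -27/1978 ≈ -0.013650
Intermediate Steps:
N = -1/86 (N = 1/(-86) = -1/86 ≈ -0.011628)
E = -1/23 (E = 1/(-26 + 3) = 1/(-23) = -1/23 ≈ -0.043478)
(-27*N)*E = -27*(-1/86)*(-1/23) = (27/86)*(-1/23) = -27/1978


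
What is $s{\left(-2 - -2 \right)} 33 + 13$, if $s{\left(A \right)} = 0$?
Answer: $13$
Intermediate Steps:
$s{\left(-2 - -2 \right)} 33 + 13 = 0 \cdot 33 + 13 = 0 + 13 = 13$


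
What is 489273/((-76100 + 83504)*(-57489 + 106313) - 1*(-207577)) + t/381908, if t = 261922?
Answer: 47462084280995/69068152121242 ≈ 0.68718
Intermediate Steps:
489273/((-76100 + 83504)*(-57489 + 106313) - 1*(-207577)) + t/381908 = 489273/((-76100 + 83504)*(-57489 + 106313) - 1*(-207577)) + 261922/381908 = 489273/(7404*48824 + 207577) + 261922*(1/381908) = 489273/(361492896 + 207577) + 130961/190954 = 489273/361700473 + 130961/190954 = 47462084280995/69068152121242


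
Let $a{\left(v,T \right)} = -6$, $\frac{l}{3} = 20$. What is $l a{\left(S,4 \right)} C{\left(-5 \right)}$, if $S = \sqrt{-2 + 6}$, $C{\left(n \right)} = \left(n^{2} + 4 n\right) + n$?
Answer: $0$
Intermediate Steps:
$l = 60$ ($l = 3 \cdot 20 = 60$)
$C{\left(n \right)} = n^{2} + 5 n$
$S = 2$ ($S = \sqrt{4} = 2$)
$l a{\left(S,4 \right)} C{\left(-5 \right)} = 60 \left(-6\right) \left(- 5 \left(5 - 5\right)\right) = - 360 \left(\left(-5\right) 0\right) = \left(-360\right) 0 = 0$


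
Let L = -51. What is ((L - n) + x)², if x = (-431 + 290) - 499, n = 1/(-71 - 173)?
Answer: 28426971609/59536 ≈ 4.7748e+5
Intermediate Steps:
n = -1/244 (n = 1/(-244) = -1/244 ≈ -0.0040984)
x = -640 (x = -141 - 499 = -640)
((L - n) + x)² = ((-51 - 1*(-1/244)) - 640)² = ((-51 + 1/244) - 640)² = (-12443/244 - 640)² = (-168603/244)² = 28426971609/59536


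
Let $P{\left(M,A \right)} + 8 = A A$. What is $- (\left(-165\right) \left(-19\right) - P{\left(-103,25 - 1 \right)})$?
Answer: $-2567$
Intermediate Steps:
$P{\left(M,A \right)} = -8 + A^{2}$ ($P{\left(M,A \right)} = -8 + A A = -8 + A^{2}$)
$- (\left(-165\right) \left(-19\right) - P{\left(-103,25 - 1 \right)}) = - (\left(-165\right) \left(-19\right) - \left(-8 + \left(25 - 1\right)^{2}\right)) = - (3135 - \left(-8 + 24^{2}\right)) = - (3135 - \left(-8 + 576\right)) = - (3135 - 568) = \left(-1\right) 2567 = -2567$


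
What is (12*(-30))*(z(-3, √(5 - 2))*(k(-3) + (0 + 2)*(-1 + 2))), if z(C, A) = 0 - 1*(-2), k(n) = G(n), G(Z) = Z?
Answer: 720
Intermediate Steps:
k(n) = n
z(C, A) = 2 (z(C, A) = 0 + 2 = 2)
(12*(-30))*(z(-3, √(5 - 2))*(k(-3) + (0 + 2)*(-1 + 2))) = (12*(-30))*(2*(-3 + (0 + 2)*(-1 + 2))) = -720*(-3 + 2*1) = -720*(-3 + 2) = -720*(-1) = -360*(-2) = 720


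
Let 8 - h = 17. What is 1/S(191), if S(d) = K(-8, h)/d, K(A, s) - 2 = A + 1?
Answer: -191/5 ≈ -38.200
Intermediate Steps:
h = -9 (h = 8 - 1*17 = 8 - 17 = -9)
K(A, s) = 3 + A (K(A, s) = 2 + (A + 1) = 2 + (1 + A) = 3 + A)
S(d) = -5/d (S(d) = (3 - 8)/d = -5/d)
1/S(191) = 1/(-5/191) = -191/5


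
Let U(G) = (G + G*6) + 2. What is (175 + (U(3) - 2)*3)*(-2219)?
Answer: -528122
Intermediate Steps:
U(G) = 2 + 7*G (U(G) = (G + 6*G) + 2 = 7*G + 2 = 2 + 7*G)
(175 + (U(3) - 2)*3)*(-2219) = (175 + ((2 + 7*3) - 2)*3)*(-2219) = (175 + ((2 + 21) - 2)*3)*(-2219) = (175 + (23 - 2)*3)*(-2219) = (175 + 21*3)*(-2219) = (175 + 63)*(-2219) = 238*(-2219) = -528122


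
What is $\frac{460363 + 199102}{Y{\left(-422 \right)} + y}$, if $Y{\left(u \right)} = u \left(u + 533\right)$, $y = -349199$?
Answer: $- \frac{659465}{396041} \approx -1.6651$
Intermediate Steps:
$Y{\left(u \right)} = u \left(533 + u\right)$
$\frac{460363 + 199102}{Y{\left(-422 \right)} + y} = \frac{460363 + 199102}{- 422 \left(533 - 422\right) - 349199} = \frac{659465}{\left(-422\right) 111 - 349199} = \frac{659465}{-46842 - 349199} = \frac{659465}{-396041} = 659465 \left(- \frac{1}{396041}\right) = - \frac{659465}{396041}$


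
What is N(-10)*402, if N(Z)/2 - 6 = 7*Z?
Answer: -51456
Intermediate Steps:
N(Z) = 12 + 14*Z (N(Z) = 12 + 2*(7*Z) = 12 + 14*Z)
N(-10)*402 = (12 + 14*(-10))*402 = (12 - 140)*402 = -128*402 = -51456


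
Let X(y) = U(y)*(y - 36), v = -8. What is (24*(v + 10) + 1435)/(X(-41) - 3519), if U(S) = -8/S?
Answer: -60803/144895 ≈ -0.41963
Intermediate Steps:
X(y) = -8*(-36 + y)/y (X(y) = (-8/y)*(y - 36) = (-8/y)*(-36 + y) = -8*(-36 + y)/y)
(24*(v + 10) + 1435)/(X(-41) - 3519) = (24*(-8 + 10) + 1435)/((-8 + 288/(-41)) - 3519) = (24*2 + 1435)/((-8 + 288*(-1/41)) - 3519) = (48 + 1435)/((-8 - 288/41) - 3519) = 1483/(-616/41 - 3519) = 1483/(-144895/41) = 1483*(-41/144895) = -60803/144895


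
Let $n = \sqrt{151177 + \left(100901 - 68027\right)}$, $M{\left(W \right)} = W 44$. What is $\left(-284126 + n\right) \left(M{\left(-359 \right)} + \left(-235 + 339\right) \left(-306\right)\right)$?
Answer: $13530080120 - 47620 \sqrt{184051} \approx 1.351 \cdot 10^{10}$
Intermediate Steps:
$M{\left(W \right)} = 44 W$
$n = \sqrt{184051}$ ($n = \sqrt{151177 + 32874} = \sqrt{184051} \approx 429.01$)
$\left(-284126 + n\right) \left(M{\left(-359 \right)} + \left(-235 + 339\right) \left(-306\right)\right) = \left(-284126 + \sqrt{184051}\right) \left(44 \left(-359\right) + \left(-235 + 339\right) \left(-306\right)\right) = \left(-284126 + \sqrt{184051}\right) \left(-15796 + 104 \left(-306\right)\right) = \left(-284126 + \sqrt{184051}\right) \left(-15796 - 31824\right) = \left(-284126 + \sqrt{184051}\right) \left(-47620\right) = 13530080120 - 47620 \sqrt{184051}$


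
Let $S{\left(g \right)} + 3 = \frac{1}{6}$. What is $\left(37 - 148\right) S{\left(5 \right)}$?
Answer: $\frac{629}{2} \approx 314.5$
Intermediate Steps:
$S{\left(g \right)} = - \frac{17}{6}$ ($S{\left(g \right)} = -3 + \frac{1}{6} = - \frac{17}{6}$)
$\left(37 - 148\right) S{\left(5 \right)} = \left(37 - 148\right) \left(- \frac{17}{6}\right) = \left(-111\right) \left(- \frac{17}{6}\right) = \frac{629}{2}$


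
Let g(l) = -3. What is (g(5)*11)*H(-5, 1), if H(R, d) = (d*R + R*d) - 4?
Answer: 462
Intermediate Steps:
H(R, d) = -4 + 2*R*d (H(R, d) = (R*d + R*d) - 4 = 2*R*d - 4 = -4 + 2*R*d)
(g(5)*11)*H(-5, 1) = (-3*11)*(-4 + 2*(-5)*1) = -33*(-4 - 10) = -33*(-14) = 462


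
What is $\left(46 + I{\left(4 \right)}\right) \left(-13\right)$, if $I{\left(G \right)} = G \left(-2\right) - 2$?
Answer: $-468$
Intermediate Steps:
$I{\left(G \right)} = -2 - 2 G$ ($I{\left(G \right)} = - 2 G - 2 = -2 - 2 G$)
$\left(46 + I{\left(4 \right)}\right) \left(-13\right) = \left(46 - 10\right) \left(-13\right) = 36 \left(-13\right) = -468$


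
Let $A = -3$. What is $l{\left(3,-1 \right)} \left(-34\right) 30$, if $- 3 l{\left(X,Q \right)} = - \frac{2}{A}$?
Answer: $\frac{680}{3} \approx 226.67$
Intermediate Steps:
$l{\left(X,Q \right)} = - \frac{2}{9}$ ($l{\left(X,Q \right)} = - \frac{\left(-2\right) \frac{1}{-3}}{3} = - \frac{\left(-2\right) \left(- \frac{1}{3}\right)}{3} = \left(- \frac{1}{3}\right) \frac{2}{3} = - \frac{2}{9}$)
$l{\left(3,-1 \right)} \left(-34\right) 30 = \left(- \frac{2}{9}\right) \left(-34\right) 30 = \frac{68}{9} \cdot 30 = \frac{680}{3}$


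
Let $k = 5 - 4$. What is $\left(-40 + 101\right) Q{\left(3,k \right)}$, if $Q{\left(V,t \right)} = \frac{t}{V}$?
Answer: $\frac{61}{3} \approx 20.333$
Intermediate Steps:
$k = 1$
$\left(-40 + 101\right) Q{\left(3,k \right)} = \left(-40 + 101\right) 1 \cdot \frac{1}{3} = 61 \cdot 1 \cdot \frac{1}{3} = 61 \cdot \frac{1}{3} = \frac{61}{3}$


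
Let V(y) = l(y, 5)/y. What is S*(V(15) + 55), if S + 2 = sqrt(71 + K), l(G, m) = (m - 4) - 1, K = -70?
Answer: -55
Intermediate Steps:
l(G, m) = -5 + m (l(G, m) = (-4 + m) - 1 = -5 + m)
S = -1 (S = -2 + sqrt(71 - 70) = -2 + sqrt(1) = -2 + 1 = -1)
V(y) = 0 (V(y) = (-5 + 5)/y = 0/y = 0)
S*(V(15) + 55) = -(0 + 55) = -1*55 = -55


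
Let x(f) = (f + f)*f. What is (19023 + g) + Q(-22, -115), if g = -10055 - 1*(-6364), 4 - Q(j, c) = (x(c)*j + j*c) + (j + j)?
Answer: 594750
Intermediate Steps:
x(f) = 2*f**2 (x(f) = (2*f)*f = 2*f**2)
Q(j, c) = 4 - 2*j - c*j - 2*j*c**2 (Q(j, c) = 4 - (((2*c**2)*j + j*c) + (j + j)) = 4 - ((2*j*c**2 + c*j) + 2*j) = 4 - ((c*j + 2*j*c**2) + 2*j) = 4 - (2*j + c*j + 2*j*c**2) = 4 + (-2*j - c*j - 2*j*c**2) = 4 - 2*j - c*j - 2*j*c**2)
g = -3691 (g = -10055 + 6364 = -3691)
(19023 + g) + Q(-22, -115) = (19023 - 3691) + (4 - 2*(-22) - 1*(-115)*(-22) - 2*(-22)*(-115)**2) = 15332 + (4 + 44 - 2530 - 2*(-22)*13225) = 15332 + (4 + 44 - 2530 + 581900) = 15332 + 579418 = 594750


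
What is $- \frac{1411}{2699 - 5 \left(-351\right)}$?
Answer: $- \frac{83}{262} \approx -0.31679$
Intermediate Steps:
$- \frac{1411}{2699 - 5 \left(-351\right)} = - \frac{1411}{2699 - -1755} = - \frac{1411}{2699 + 1755} = - \frac{1411}{4454} = \left(-1411\right) \frac{1}{4454} = - \frac{83}{262}$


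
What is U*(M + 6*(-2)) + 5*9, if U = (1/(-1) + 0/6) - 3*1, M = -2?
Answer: 101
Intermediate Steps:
U = -4 (U = (1*(-1) + 0*(⅙)) - 3 = (-1 + 0) - 3 = -1 - 3 = -4)
U*(M + 6*(-2)) + 5*9 = -4*(-2 + 6*(-2)) + 5*9 = -4*(-2 - 12) + 45 = -4*(-14) + 45 = 56 + 45 = 101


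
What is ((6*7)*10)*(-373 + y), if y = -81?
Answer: -190680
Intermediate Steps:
((6*7)*10)*(-373 + y) = ((6*7)*10)*(-373 - 81) = (42*10)*(-454) = 420*(-454) = -190680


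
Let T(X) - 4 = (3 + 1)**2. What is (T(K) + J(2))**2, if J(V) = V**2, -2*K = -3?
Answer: 576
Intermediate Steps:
K = 3/2 (K = -1/2*(-3) = 3/2 ≈ 1.5000)
T(X) = 20 (T(X) = 4 + (3 + 1)**2 = 4 + 4**2 = 4 + 16 = 20)
(T(K) + J(2))**2 = (20 + 2**2)**2 = (20 + 4)**2 = 24**2 = 576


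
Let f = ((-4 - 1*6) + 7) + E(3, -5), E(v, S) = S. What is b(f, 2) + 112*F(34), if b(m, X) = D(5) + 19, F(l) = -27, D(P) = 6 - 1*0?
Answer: -2999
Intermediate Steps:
D(P) = 6 (D(P) = 6 + 0 = 6)
f = -8 (f = ((-4 - 1*6) + 7) - 5 = ((-4 - 6) + 7) - 5 = (-10 + 7) - 5 = -3 - 5 = -8)
b(m, X) = 25 (b(m, X) = 6 + 19 = 25)
b(f, 2) + 112*F(34) = 25 + 112*(-27) = 25 - 3024 = -2999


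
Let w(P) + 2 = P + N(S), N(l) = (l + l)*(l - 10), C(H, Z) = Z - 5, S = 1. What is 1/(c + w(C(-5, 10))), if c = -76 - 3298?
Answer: -1/3389 ≈ -0.00029507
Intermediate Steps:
C(H, Z) = -5 + Z
N(l) = 2*l*(-10 + l) (N(l) = (2*l)*(-10 + l) = 2*l*(-10 + l))
w(P) = -20 + P (w(P) = -2 + (P + 2*1*(-10 + 1)) = -2 + (P + 2*1*(-9)) = -2 + (P - 18) = -2 + (-18 + P) = -20 + P)
c = -3374
1/(c + w(C(-5, 10))) = 1/(-3374 + (-20 + (-5 + 10))) = 1/(-3374 + (-20 + 5)) = 1/(-3374 - 15) = 1/(-3389) = -1/3389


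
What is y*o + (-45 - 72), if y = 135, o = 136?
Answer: 18243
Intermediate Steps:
y*o + (-45 - 72) = 135*136 + (-45 - 72) = 18360 - 117 = 18243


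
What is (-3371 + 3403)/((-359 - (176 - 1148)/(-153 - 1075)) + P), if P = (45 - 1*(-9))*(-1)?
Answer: -4912/63517 ≈ -0.077334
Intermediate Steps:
P = -54 (P = (45 + 9)*(-1) = 54*(-1) = -54)
(-3371 + 3403)/((-359 - (176 - 1148)/(-153 - 1075)) + P) = (-3371 + 3403)/((-359 - (176 - 1148)/(-153 - 1075)) - 54) = 32/((-359 - (-972)/(-1228)) - 54) = 32/((-359 - (-972)*(-1)/1228) - 54) = 32/((-359 - 1*243/307) - 54) = 32/((-359 - 243/307) - 54) = 32/(-110456/307 - 54) = 32/(-127034/307) = 32*(-307/127034) = -4912/63517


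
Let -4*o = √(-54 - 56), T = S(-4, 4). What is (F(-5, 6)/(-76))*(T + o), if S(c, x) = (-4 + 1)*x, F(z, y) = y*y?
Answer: 108/19 + 9*I*√110/76 ≈ 5.6842 + 1.242*I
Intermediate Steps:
F(z, y) = y²
S(c, x) = -3*x
T = -12 (T = -3*4 = -12)
o = -I*√110/4 (o = -√(-54 - 56)/4 = -I*√110/4 ≈ -2.622*I)
(F(-5, 6)/(-76))*(T + o) = (6²/(-76))*(-12 - I*√110/4) = (36*(-1/76))*(-12 - I*√110/4) = -9*(-12 - I*√110/4)/19 = 108/19 + 9*I*√110/76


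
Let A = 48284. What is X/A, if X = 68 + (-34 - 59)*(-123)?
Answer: 11507/48284 ≈ 0.23832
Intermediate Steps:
X = 11507 (X = 68 - 93*(-123) = 68 + 11439 = 11507)
X/A = 11507/48284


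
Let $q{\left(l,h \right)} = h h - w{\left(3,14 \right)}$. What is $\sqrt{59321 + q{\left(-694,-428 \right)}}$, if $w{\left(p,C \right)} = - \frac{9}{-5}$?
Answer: $\frac{6 \sqrt{168405}}{5} \approx 492.45$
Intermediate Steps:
$w{\left(p,C \right)} = \frac{9}{5}$ ($w{\left(p,C \right)} = \left(-9\right) \left(- \frac{1}{5}\right) = \frac{9}{5}$)
$q{\left(l,h \right)} = - \frac{9}{5} + h^{2}$ ($q{\left(l,h \right)} = h h - \frac{9}{5} = h^{2} - \frac{9}{5} = - \frac{9}{5} + h^{2}$)
$\sqrt{59321 + q{\left(-694,-428 \right)}} = \sqrt{59321 - \left(\frac{9}{5} - \left(-428\right)^{2}\right)} = \sqrt{59321 + \left(- \frac{9}{5} + 183184\right)} = \sqrt{59321 + \frac{915911}{5}} = \sqrt{\frac{1212516}{5}} = \frac{6 \sqrt{168405}}{5}$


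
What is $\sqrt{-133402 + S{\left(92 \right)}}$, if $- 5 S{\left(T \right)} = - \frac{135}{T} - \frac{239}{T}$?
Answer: $\frac{i \sqrt{7056922790}}{230} \approx 365.24 i$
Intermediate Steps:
$S{\left(T \right)} = \frac{374}{5 T}$ ($S{\left(T \right)} = - \frac{- \frac{135}{T} - \frac{239}{T}}{5} = - \frac{\left(-374\right) \frac{1}{T}}{5} = \frac{374}{5 T}$)
$\sqrt{-133402 + S{\left(92 \right)}} = \sqrt{-133402 + \frac{374}{5 \cdot 92}} = \sqrt{-133402 + \frac{374}{5} \cdot \frac{1}{92}} = \sqrt{-133402 + \frac{187}{230}} = \sqrt{- \frac{30682273}{230}} = \frac{i \sqrt{7056922790}}{230}$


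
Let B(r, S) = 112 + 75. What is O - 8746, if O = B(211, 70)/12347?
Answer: -107986675/12347 ≈ -8746.0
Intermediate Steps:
B(r, S) = 187
O = 187/12347 ≈ 0.015145
O - 8746 = 187/12347 - 8746 = -107986675/12347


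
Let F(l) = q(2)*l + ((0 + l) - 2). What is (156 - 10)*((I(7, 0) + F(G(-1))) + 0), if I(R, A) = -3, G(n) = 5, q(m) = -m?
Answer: -1460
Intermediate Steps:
F(l) = -2 - l (F(l) = (-1*2)*l + ((0 + l) - 2) = -2*l + (l - 2) = -2*l + (-2 + l) = -2 - l)
(156 - 10)*((I(7, 0) + F(G(-1))) + 0) = (156 - 10)*((-3 + (-2 - 1*5)) + 0) = 146*((-3 + (-2 - 5)) + 0) = 146*((-3 - 7) + 0) = 146*(-10 + 0) = 146*(-10) = -1460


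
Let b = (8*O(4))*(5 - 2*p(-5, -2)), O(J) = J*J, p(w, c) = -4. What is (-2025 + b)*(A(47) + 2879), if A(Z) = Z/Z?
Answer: -1039680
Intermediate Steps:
A(Z) = 1
O(J) = J²
b = 1664 (b = (8*4²)*(5 - 2*(-4)) = (8*16)*(5 + 8) = 128*13 = 1664)
(-2025 + b)*(A(47) + 2879) = (-2025 + 1664)*(1 + 2879) = -361*2880 = -1039680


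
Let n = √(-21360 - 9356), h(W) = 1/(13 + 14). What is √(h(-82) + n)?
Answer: √(3 + 162*I*√7679)/9 ≈ 9.3621 + 9.3601*I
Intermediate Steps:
h(W) = 1/27
n = 2*I*√7679 (n = √(-30716) = 2*I*√7679 ≈ 175.26*I)
√(h(-82) + n) = √(1/27 + 2*I*√7679)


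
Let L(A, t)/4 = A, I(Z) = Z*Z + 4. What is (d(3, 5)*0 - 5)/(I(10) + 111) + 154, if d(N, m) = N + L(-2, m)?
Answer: 6621/43 ≈ 153.98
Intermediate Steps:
I(Z) = 4 + Z² (I(Z) = Z² + 4 = 4 + Z²)
L(A, t) = 4*A
d(N, m) = -8 + N (d(N, m) = N + 4*(-2) = N - 8 = -8 + N)
(d(3, 5)*0 - 5)/(I(10) + 111) + 154 = ((-8 + 3)*0 - 5)/((4 + 10²) + 111) + 154 = (-5*0 - 5)/((4 + 100) + 111) + 154 = (0 - 5)/(104 + 111) + 154 = -5/215 + 154 = (1/215)*(-5) + 154 = -1/43 + 154 = 6621/43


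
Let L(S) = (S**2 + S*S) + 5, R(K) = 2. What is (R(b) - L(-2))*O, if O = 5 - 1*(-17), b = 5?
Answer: -242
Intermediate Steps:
L(S) = 5 + 2*S**2 (L(S) = (S**2 + S**2) + 5 = 2*S**2 + 5 = 5 + 2*S**2)
O = 22 (O = 5 + 17 = 22)
(R(b) - L(-2))*O = (2 - (5 + 2*(-2)**2))*22 = (2 - (5 + 2*4))*22 = (2 - (5 + 8))*22 = (2 - 1*13)*22 = (2 - 13)*22 = -11*22 = -242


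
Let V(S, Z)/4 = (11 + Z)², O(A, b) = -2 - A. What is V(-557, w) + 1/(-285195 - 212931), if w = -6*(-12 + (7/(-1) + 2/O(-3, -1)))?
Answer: 25442283575/498126 ≈ 51076.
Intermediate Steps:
w = 102 (w = -6*(-12 + (7/(-1) + 2/(-2 - 1*(-3)))) = -6*(-12 + (7*(-1) + 2/(-2 + 3))) = -6*(-12 + (-7 + 2/1)) = -6*(-12 + (-7 + 2*1)) = -6*(-12 + (-7 + 2)) = -6*(-12 - 5) = -6*(-17) = 102)
V(S, Z) = 4*(11 + Z)²
V(-557, w) + 1/(-285195 - 212931) = 4*(11 + 102)² + 1/(-285195 - 212931) = 4*113² + 1/(-498126) = 4*12769 - 1/498126 = 51076 - 1/498126 = 25442283575/498126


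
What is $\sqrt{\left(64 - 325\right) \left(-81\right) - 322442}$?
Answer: $7 i \sqrt{6149} \approx 548.91 i$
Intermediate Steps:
$\sqrt{\left(64 - 325\right) \left(-81\right) - 322442} = \sqrt{\left(-261\right) \left(-81\right) - 322442} = \sqrt{21141 - 322442} = \sqrt{-301301} = 7 i \sqrt{6149}$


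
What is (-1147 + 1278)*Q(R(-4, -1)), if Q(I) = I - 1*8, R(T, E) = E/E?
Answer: -917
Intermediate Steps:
R(T, E) = 1
Q(I) = -8 + I (Q(I) = I - 8 = -8 + I)
(-1147 + 1278)*Q(R(-4, -1)) = (-1147 + 1278)*(-8 + 1) = 131*(-7) = -917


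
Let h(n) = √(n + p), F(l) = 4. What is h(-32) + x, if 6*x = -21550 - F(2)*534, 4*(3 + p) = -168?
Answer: -11843/3 + I*√77 ≈ -3947.7 + 8.775*I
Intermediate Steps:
p = -45 (p = -3 + (¼)*(-168) = -3 - 42 = -45)
h(n) = √(-45 + n) (h(n) = √(n - 45) = √(-45 + n))
x = -11843/3 (x = (-21550 - 4*534)/6 = (-21550 - 1*2136)/6 = (-21550 - 2136)/6 = (⅙)*(-23686) = -11843/3 ≈ -3947.7)
h(-32) + x = √(-45 - 32) - 11843/3 = √(-77) - 11843/3 = I*√77 - 11843/3 = -11843/3 + I*√77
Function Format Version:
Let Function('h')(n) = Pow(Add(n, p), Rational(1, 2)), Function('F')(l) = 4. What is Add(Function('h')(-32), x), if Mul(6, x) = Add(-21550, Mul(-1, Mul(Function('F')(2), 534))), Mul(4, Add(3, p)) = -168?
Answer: Add(Rational(-11843, 3), Mul(I, Pow(77, Rational(1, 2)))) ≈ Add(-3947.7, Mul(8.7750, I))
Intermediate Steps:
p = -45 (p = Add(-3, Mul(Rational(1, 4), -168)) = Add(-3, -42) = -45)
Function('h')(n) = Pow(Add(-45, n), Rational(1, 2)) (Function('h')(n) = Pow(Add(n, -45), Rational(1, 2)) = Pow(Add(-45, n), Rational(1, 2)))
x = Rational(-11843, 3) (x = Mul(Rational(1, 6), Add(-21550, Mul(-1, Mul(4, 534)))) = Mul(Rational(1, 6), Add(-21550, Mul(-1, 2136))) = Mul(Rational(1, 6), Add(-21550, -2136)) = Mul(Rational(1, 6), -23686) = Rational(-11843, 3) ≈ -3947.7)
Add(Function('h')(-32), x) = Add(Pow(Add(-45, -32), Rational(1, 2)), Rational(-11843, 3)) = Add(Pow(-77, Rational(1, 2)), Rational(-11843, 3)) = Add(Mul(I, Pow(77, Rational(1, 2))), Rational(-11843, 3)) = Add(Rational(-11843, 3), Mul(I, Pow(77, Rational(1, 2))))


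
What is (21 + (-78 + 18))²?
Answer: 1521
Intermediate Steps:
(21 + (-78 + 18))² = (21 - 60)² = (-39)² = 1521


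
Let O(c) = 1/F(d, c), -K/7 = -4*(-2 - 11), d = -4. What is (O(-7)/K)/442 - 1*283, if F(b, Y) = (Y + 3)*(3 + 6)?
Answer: -1639126943/5791968 ≈ -283.00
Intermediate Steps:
F(b, Y) = 27 + 9*Y (F(b, Y) = (3 + Y)*9 = 27 + 9*Y)
K = -364 (K = -(-28)*(-2 - 11) = -(-28)*(-13) = -7*52 = -364)
O(c) = 1/(27 + 9*c)
(O(-7)/K)/442 - 1*283 = ((1/(9*(3 - 7)))/(-364))/442 - 1*283 = (((1/9)/(-4))*(-1/364))*(1/442) - 283 = (((1/9)*(-1/4))*(-1/364))*(1/442) - 283 = -1/36*(-1/364)*(1/442) - 283 = (1/13104)*(1/442) - 283 = 1/5791968 - 283 = -1639126943/5791968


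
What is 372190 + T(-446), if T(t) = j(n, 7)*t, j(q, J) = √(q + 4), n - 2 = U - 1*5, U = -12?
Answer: 372190 - 446*I*√11 ≈ 3.7219e+5 - 1479.2*I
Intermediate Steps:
n = -15 (n = 2 + (-12 - 1*5) = 2 + (-12 - 5) = 2 - 17 = -15)
j(q, J) = √(4 + q)
T(t) = I*t*√11 (T(t) = √(4 - 15)*t = √(-11)*t = (I*√11)*t = I*t*√11)
372190 + T(-446) = 372190 + I*(-446)*√11 = 372190 - 446*I*√11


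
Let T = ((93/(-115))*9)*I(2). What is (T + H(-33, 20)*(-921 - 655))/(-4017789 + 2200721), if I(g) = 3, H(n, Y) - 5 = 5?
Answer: 1814911/208962820 ≈ 0.0086853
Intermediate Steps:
H(n, Y) = 10 (H(n, Y) = 5 + 5 = 10)
T = -2511/115 (T = ((93/(-115))*9)*3 = ((93*(-1/115))*9)*3 = -93/115*9*3 = -837/115*3 = -2511/115 ≈ -21.835)
(T + H(-33, 20)*(-921 - 655))/(-4017789 + 2200721) = (-2511/115 + 10*(-921 - 655))/(-4017789 + 2200721) = (-2511/115 + 10*(-1576))/(-1817068) = (-2511/115 - 15760)*(-1/1817068) = -1814911/115*(-1/1817068) = 1814911/208962820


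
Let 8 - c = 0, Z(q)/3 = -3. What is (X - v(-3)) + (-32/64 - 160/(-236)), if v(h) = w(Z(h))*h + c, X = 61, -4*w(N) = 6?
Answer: 2872/59 ≈ 48.678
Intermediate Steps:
Z(q) = -9 (Z(q) = 3*(-3) = -9)
w(N) = -3/2 (w(N) = -¼*6 = -3/2)
c = 8 (c = 8 - 1*0 = 8 + 0 = 8)
v(h) = 8 - 3*h/2 (v(h) = -3*h/2 + 8 = 8 - 3*h/2)
(X - v(-3)) + (-32/64 - 160/(-236)) = (61 - (8 - 3/2*(-3))) + (-32/64 - 160/(-236)) = (61 - (8 + 9/2)) + (-32*1/64 - 160*(-1/236)) = (61 - 1*25/2) + (-½ + 40/59) = (61 - 25/2) + 21/118 = 97/2 + 21/118 = 2872/59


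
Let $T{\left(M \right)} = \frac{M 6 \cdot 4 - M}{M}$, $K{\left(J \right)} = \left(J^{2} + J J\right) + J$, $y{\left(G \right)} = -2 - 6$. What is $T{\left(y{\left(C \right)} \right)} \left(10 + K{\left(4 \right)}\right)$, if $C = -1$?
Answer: $1058$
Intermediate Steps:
$y{\left(G \right)} = -8$ ($y{\left(G \right)} = -2 - 6 = -8$)
$K{\left(J \right)} = J + 2 J^{2}$ ($K{\left(J \right)} = \left(J^{2} + J^{2}\right) + J = 2 J^{2} + J = J + 2 J^{2}$)
$T{\left(M \right)} = 23$ ($T{\left(M \right)} = \frac{6 M 4 - M}{M} = \frac{24 M - M}{M} = \frac{23 M}{M} = 23$)
$T{\left(y{\left(C \right)} \right)} \left(10 + K{\left(4 \right)}\right) = 23 \left(10 + 4 \left(1 + 2 \cdot 4\right)\right) = 23 \left(10 + 4 \left(1 + 8\right)\right) = 23 \left(10 + 4 \cdot 9\right) = 23 \left(10 + 36\right) = 23 \cdot 46 = 1058$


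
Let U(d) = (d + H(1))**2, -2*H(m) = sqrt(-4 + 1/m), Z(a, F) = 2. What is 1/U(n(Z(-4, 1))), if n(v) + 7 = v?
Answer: 4/(10 + I*sqrt(3))**2 ≈ 0.036573 - 0.013061*I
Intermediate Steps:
n(v) = -7 + v
H(m) = -sqrt(-4 + 1/m)/2
U(d) = (d - I*sqrt(3)/2)**2 (U(d) = (d - sqrt(-4 + 1/1)/2)**2 = (d - sqrt(-4 + 1)/2)**2 = (d - I*sqrt(3)/2)**2)
1/U(n(Z(-4, 1))) = 1/((2*(-7 + 2) - I*sqrt(3))**2/4) = 1/((2*(-5) - I*sqrt(3))**2/4) = 1/((-10 - I*sqrt(3))**2/4) = 4/(-10 - I*sqrt(3))**2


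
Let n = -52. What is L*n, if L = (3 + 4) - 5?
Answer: -104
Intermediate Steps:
L = 2 (L = 7 - 5 = 2)
L*n = 2*(-52) = -104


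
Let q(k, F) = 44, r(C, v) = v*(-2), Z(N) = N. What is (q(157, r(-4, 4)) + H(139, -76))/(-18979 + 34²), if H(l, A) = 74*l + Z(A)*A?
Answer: -16106/17823 ≈ -0.90366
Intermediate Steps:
r(C, v) = -2*v
H(l, A) = A² + 74*l (H(l, A) = 74*l + A*A = 74*l + A² = A² + 74*l)
(q(157, r(-4, 4)) + H(139, -76))/(-18979 + 34²) = (44 + ((-76)² + 74*139))/(-18979 + 34²) = (44 + (5776 + 10286))/(-18979 + 1156) = (44 + 16062)/(-17823) = 16106*(-1/17823) = -16106/17823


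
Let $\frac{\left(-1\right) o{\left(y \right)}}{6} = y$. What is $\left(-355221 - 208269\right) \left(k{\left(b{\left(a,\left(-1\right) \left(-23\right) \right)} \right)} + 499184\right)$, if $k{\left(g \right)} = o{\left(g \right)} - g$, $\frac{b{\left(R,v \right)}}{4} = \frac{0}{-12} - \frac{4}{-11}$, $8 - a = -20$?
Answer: $- \frac{3094074002880}{11} \approx -2.8128 \cdot 10^{11}$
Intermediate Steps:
$o{\left(y \right)} = - 6 y$
$a = 28$ ($a = 8 - -20 = 8 + 20 = 28$)
$b{\left(R,v \right)} = \frac{16}{11}$ ($b{\left(R,v \right)} = 4 \left(\frac{0}{-12} - \frac{4}{-11}\right) = 4 \left(0 \left(- \frac{1}{12}\right) - - \frac{4}{11}\right) = 4 \left(0 + \frac{4}{11}\right) = 4 \cdot \frac{4}{11} = \frac{16}{11}$)
$k{\left(g \right)} = - 7 g$ ($k{\left(g \right)} = - 6 g - g = - 7 g$)
$\left(-355221 - 208269\right) \left(k{\left(b{\left(a,\left(-1\right) \left(-23\right) \right)} \right)} + 499184\right) = \left(-355221 - 208269\right) \left(\left(-7\right) \frac{16}{11} + 499184\right) = - 563490 \left(- \frac{112}{11} + 499184\right) = \left(-563490\right) \frac{5490912}{11} = - \frac{3094074002880}{11}$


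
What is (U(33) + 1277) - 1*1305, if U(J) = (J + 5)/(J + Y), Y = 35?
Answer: -933/34 ≈ -27.441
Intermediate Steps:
U(J) = (5 + J)/(35 + J) (U(J) = (J + 5)/(J + 35) = (5 + J)/(35 + J))
(U(33) + 1277) - 1*1305 = ((5 + 33)/(35 + 33) + 1277) - 1*1305 = (38/68 + 1277) - 1305 = ((1/68)*38 + 1277) - 1305 = (19/34 + 1277) - 1305 = 43437/34 - 1305 = -933/34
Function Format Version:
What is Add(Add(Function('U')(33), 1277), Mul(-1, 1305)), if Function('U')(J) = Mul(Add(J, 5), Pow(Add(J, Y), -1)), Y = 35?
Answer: Rational(-933, 34) ≈ -27.441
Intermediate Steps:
Function('U')(J) = Mul(Pow(Add(35, J), -1), Add(5, J)) (Function('U')(J) = Mul(Add(J, 5), Pow(Add(J, 35), -1)) = Mul(Add(5, J), Pow(Add(35, J), -1)) = Mul(Pow(Add(35, J), -1), Add(5, J)))
Add(Add(Function('U')(33), 1277), Mul(-1, 1305)) = Add(Add(Mul(Pow(Add(35, 33), -1), Add(5, 33)), 1277), Mul(-1, 1305)) = Add(Add(Mul(Pow(68, -1), 38), 1277), -1305) = Add(Add(Mul(Rational(1, 68), 38), 1277), -1305) = Add(Add(Rational(19, 34), 1277), -1305) = Add(Rational(43437, 34), -1305) = Rational(-933, 34)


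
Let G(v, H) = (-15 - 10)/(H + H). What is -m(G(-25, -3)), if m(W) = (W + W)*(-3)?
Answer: 25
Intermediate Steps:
G(v, H) = -25/(2*H) (G(v, H) = -25*1/(2*H) = -25/(2*H))
m(W) = -6*W (m(W) = (2*W)*(-3) = -6*W)
-m(G(-25, -3)) = -(-6)*(-25/2/(-3)) = -(-6)*(-25/2*(-⅓)) = -(-6)*25/6 = -1*(-25) = 25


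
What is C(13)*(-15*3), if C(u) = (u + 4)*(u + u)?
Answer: -19890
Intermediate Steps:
C(u) = 2*u*(4 + u) (C(u) = (4 + u)*(2*u) = 2*u*(4 + u))
C(13)*(-15*3) = (2*13*(4 + 13))*(-15*3) = (2*13*17)*(-45) = 442*(-45) = -19890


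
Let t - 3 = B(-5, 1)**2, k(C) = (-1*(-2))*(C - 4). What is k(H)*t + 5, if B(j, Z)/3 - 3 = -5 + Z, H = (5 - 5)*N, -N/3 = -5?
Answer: -91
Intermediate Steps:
N = 15 (N = -3*(-5) = 15)
H = 0 (H = (5 - 5)*15 = 0*15 = 0)
k(C) = -8 + 2*C (k(C) = 2*(-4 + C) = -8 + 2*C)
B(j, Z) = -6 + 3*Z (B(j, Z) = 9 + 3*(-5 + Z) = 9 + (-15 + 3*Z) = -6 + 3*Z)
t = 12 (t = 3 + (-6 + 3*1)**2 = 3 + (-6 + 3)**2 = 3 + (-3)**2 = 3 + 9 = 12)
k(H)*t + 5 = (-8 + 2*0)*12 + 5 = (-8 + 0)*12 + 5 = -8*12 + 5 = -96 + 5 = -91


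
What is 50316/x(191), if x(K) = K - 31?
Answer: 12579/40 ≈ 314.48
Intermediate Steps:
x(K) = -31 + K
50316/x(191) = 50316/(-31 + 191) = 50316/160 = 50316*(1/160) = 12579/40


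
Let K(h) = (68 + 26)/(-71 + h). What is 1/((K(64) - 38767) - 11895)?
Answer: -7/354728 ≈ -1.9733e-5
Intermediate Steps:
K(h) = 94/(-71 + h)
1/((K(64) - 38767) - 11895) = 1/((94/(-71 + 64) - 38767) - 11895) = 1/((94/(-7) - 38767) - 11895) = 1/((94*(-1/7) - 38767) - 11895) = 1/((-94/7 - 38767) - 11895) = 1/(-271463/7 - 11895) = 1/(-354728/7) = -7/354728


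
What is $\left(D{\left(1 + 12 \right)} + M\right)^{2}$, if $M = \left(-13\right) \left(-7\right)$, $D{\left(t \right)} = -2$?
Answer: $7921$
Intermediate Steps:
$M = 91$
$\left(D{\left(1 + 12 \right)} + M\right)^{2} = \left(-2 + 91\right)^{2} = 89^{2} = 7921$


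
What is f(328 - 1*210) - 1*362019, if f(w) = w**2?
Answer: -348095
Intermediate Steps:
f(328 - 1*210) - 1*362019 = (328 - 1*210)**2 - 1*362019 = (328 - 210)**2 - 362019 = 118**2 - 362019 = 13924 - 362019 = -348095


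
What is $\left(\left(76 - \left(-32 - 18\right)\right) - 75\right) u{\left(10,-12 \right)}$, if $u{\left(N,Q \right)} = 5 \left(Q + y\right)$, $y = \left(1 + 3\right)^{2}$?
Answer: $1020$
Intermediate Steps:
$y = 16$ ($y = 4^{2} = 16$)
$u{\left(N,Q \right)} = 80 + 5 Q$ ($u{\left(N,Q \right)} = 5 \left(Q + 16\right) = 5 \left(16 + Q\right) = 80 + 5 Q$)
$\left(\left(76 - \left(-32 - 18\right)\right) - 75\right) u{\left(10,-12 \right)} = \left(\left(76 - \left(-32 - 18\right)\right) - 75\right) \left(80 + 5 \left(-12\right)\right) = \left(\left(76 - \left(-32 - 18\right)\right) - 75\right) \left(80 - 60\right) = \left(\left(76 - -50\right) - 75\right) 20 = \left(\left(76 + 50\right) - 75\right) 20 = \left(126 - 75\right) 20 = 51 \cdot 20 = 1020$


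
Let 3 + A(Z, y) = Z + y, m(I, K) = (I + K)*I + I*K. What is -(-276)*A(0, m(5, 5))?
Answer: 19872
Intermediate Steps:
m(I, K) = I*K + I*(I + K) (m(I, K) = I*(I + K) + I*K = I*K + I*(I + K))
A(Z, y) = -3 + Z + y (A(Z, y) = -3 + (Z + y) = -3 + Z + y)
-(-276)*A(0, m(5, 5)) = -(-276)*(-3 + 0 + 5*(5 + 2*5)) = -(-276)*(-3 + 0 + 5*(5 + 10)) = -(-276)*(-3 + 0 + 5*15) = -(-276)*(-3 + 0 + 75) = -(-276)*72 = -92*(-216) = 19872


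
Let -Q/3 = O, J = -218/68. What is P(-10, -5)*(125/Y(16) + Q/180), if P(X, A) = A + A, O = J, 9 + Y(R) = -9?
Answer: 42173/612 ≈ 68.910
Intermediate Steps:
Y(R) = -18 (Y(R) = -9 - 9 = -18)
J = -109/34 (J = -218*1/68 = -109/34 ≈ -3.2059)
O = -109/34 ≈ -3.2059
Q = 327/34 (Q = -3*(-109/34) = 327/34 ≈ 9.6176)
P(X, A) = 2*A
P(-10, -5)*(125/Y(16) + Q/180) = (2*(-5))*(125/(-18) + (327/34)/180) = -10*(125*(-1/18) + (327/34)*(1/180)) = -10*(-125/18 + 109/2040) = -10*(-42173/6120) = 42173/612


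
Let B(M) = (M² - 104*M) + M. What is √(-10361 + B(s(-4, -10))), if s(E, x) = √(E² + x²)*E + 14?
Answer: √(-9751 + 600*√29) ≈ 80.746*I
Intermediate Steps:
s(E, x) = 14 + E*√(E² + x²) (s(E, x) = E*√(E² + x²) + 14 = 14 + E*√(E² + x²))
B(M) = M² - 103*M
√(-10361 + B(s(-4, -10))) = √(-10361 + (14 - 4*√((-4)² + (-10)²))*(-103 + (14 - 4*√((-4)² + (-10)²)))) = √(-10361 + (14 - 4*√(16 + 100))*(-103 + (14 - 4*√(16 + 100)))) = √(-10361 + (14 - 8*√29)*(-103 + (14 - 8*√29))) = √(-10361 + (14 - 8*√29)*(-89 - 8*√29)) = √(-10361 + (-89 - 8*√29)*(14 - 8*√29))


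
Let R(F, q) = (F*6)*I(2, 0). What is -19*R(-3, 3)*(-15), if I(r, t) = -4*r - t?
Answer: 41040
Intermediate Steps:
I(r, t) = -t - 4*r
R(F, q) = -48*F (R(F, q) = (F*6)*(-1*0 - 4*2) = (6*F)*(0 - 8) = (6*F)*(-8) = -48*F)
-19*R(-3, 3)*(-15) = -(-912)*(-3)*(-15) = -19*144*(-15) = -2736*(-15) = 41040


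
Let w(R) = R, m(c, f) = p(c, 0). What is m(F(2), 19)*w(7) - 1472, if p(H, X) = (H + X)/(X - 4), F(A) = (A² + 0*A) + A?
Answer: -2965/2 ≈ -1482.5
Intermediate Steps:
F(A) = A + A² (F(A) = (A² + 0) + A = A² + A = A + A²)
p(H, X) = (H + X)/(-4 + X)
m(c, f) = -c/4 (m(c, f) = (c + 0)/(-4 + 0) = c/(-4) = -c/4)
m(F(2), 19)*w(7) - 1472 = -(1 + 2)/2*7 - 1472 = -3/2*7 - 1472 = -21/2 - 1472 = -2965/2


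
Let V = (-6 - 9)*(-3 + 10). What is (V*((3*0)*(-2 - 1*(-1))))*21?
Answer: 0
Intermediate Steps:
V = -105 (V = -15*7 = -105)
(V*((3*0)*(-2 - 1*(-1))))*21 = -105*3*0*(-2 - 1*(-1))*21 = -0*(-2 + 1)*21 = -0*(-1)*21 = -105*0*21 = 0*21 = 0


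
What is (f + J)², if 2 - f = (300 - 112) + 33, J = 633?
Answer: 171396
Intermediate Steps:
f = -219 (f = 2 - ((300 - 112) + 33) = 2 - (188 + 33) = 2 - 1*221 = 2 - 221 = -219)
(f + J)² = (-219 + 633)² = 414² = 171396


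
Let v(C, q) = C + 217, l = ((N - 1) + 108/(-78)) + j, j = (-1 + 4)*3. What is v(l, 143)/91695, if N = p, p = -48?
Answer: 761/397345 ≈ 0.0019152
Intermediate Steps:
j = 9 (j = 3*3 = 9)
N = -48
l = -538/13 (l = ((-48 - 1) + 108/(-78)) + 9 = (-49 + 108*(-1/78)) + 9 = (-49 - 18/13) + 9 = -655/13 + 9 = -538/13 ≈ -41.385)
v(C, q) = 217 + C
v(l, 143)/91695 = (217 - 538/13)/91695 = (2283/13)*(1/91695) = 761/397345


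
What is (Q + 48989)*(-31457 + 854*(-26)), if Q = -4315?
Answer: -2397251514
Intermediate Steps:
(Q + 48989)*(-31457 + 854*(-26)) = (-4315 + 48989)*(-31457 + 854*(-26)) = 44674*(-31457 - 22204) = 44674*(-53661) = -2397251514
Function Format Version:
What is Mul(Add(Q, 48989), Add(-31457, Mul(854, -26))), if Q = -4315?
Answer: -2397251514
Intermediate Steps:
Mul(Add(Q, 48989), Add(-31457, Mul(854, -26))) = Mul(Add(-4315, 48989), Add(-31457, Mul(854, -26))) = Mul(44674, Add(-31457, -22204)) = Mul(44674, -53661) = -2397251514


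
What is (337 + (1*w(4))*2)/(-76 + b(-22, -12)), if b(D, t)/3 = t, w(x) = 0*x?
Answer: -337/112 ≈ -3.0089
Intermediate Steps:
w(x) = 0
b(D, t) = 3*t
(337 + (1*w(4))*2)/(-76 + b(-22, -12)) = (337 + (1*0)*2)/(-76 + 3*(-12)) = (337 + 0*2)/(-76 - 36) = (337 + 0)/(-112) = 337*(-1/112) = -337/112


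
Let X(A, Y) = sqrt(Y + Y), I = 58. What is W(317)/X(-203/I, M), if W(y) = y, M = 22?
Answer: 317*sqrt(11)/22 ≈ 47.790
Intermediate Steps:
X(A, Y) = sqrt(2)*sqrt(Y) (X(A, Y) = sqrt(2*Y) = sqrt(2)*sqrt(Y))
W(317)/X(-203/I, M) = 317/((sqrt(2)*sqrt(22))) = 317/((2*sqrt(11))) = 317*(sqrt(11)/22) = 317*sqrt(11)/22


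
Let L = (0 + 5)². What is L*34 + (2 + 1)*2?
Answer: 856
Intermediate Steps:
L = 25 (L = 5² = 25)
L*34 + (2 + 1)*2 = 25*34 + (2 + 1)*2 = 850 + 3*2 = 850 + 6 = 856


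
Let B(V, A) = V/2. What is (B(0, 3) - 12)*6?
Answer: -72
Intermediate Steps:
B(V, A) = V/2 (B(V, A) = V*(½) = V/2)
(B(0, 3) - 12)*6 = ((½)*0 - 12)*6 = (0 - 12)*6 = -12*6 = -72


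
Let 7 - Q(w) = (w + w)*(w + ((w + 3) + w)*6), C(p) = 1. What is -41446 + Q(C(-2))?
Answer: -41501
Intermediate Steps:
Q(w) = 7 - 2*w*(18 + 13*w) (Q(w) = 7 - (w + w)*(w + ((w + 3) + w)*6) = 7 - 2*w*(w + ((3 + w) + w)*6) = 7 - 2*w*(w + (3 + 2*w)*6) = 7 - 2*w*(w + (18 + 12*w)) = 7 - 2*w*(18 + 13*w))
-41446 + Q(C(-2)) = -41446 + (7 - 36*1 - 26*1²) = -41446 + (7 - 36 - 26*1) = -41446 + (7 - 36 - 26) = -41446 - 55 = -41501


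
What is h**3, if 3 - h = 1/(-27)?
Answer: 551368/19683 ≈ 28.012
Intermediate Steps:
h = 82/27 (h = 3 - 1/(-27) = 3 - 1*(-1/27) = 3 + 1/27 = 82/27 ≈ 3.0370)
h**3 = (82/27)**3 = 551368/19683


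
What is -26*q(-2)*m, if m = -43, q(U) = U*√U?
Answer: -2236*I*√2 ≈ -3162.2*I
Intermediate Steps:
q(U) = U^(3/2)
-26*q(-2)*m = -26*(-2)^(3/2)*(-43) = -26*(-2*I*√2)*(-43) = -(-52*I*√2)*(-43) = -2236*I*√2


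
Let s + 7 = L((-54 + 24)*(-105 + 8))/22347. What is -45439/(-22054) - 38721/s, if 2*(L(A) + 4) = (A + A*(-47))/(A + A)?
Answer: 38180789795467/6900454006 ≈ 5533.1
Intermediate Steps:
L(A) = -31/2 (L(A) = -4 + ((A + A*(-47))/(A + A))/2 = -4 + ((A - 47*A)/((2*A)))/2 = -4 + ((-46*A)*(1/(2*A)))/2 = -4 + (½)*(-23) = -4 - 23/2 = -31/2)
s = -312889/44694 (s = -7 - 31/2/22347 = -7 - 31/2*1/22347 = -7 - 31/44694 = -312889/44694 ≈ -7.0007)
-45439/(-22054) - 38721/s = -45439/(-22054) - 38721/(-312889/44694) = -45439*(-1/22054) - 38721*(-44694/312889) = 45439/22054 + 1730596374/312889 = 38180789795467/6900454006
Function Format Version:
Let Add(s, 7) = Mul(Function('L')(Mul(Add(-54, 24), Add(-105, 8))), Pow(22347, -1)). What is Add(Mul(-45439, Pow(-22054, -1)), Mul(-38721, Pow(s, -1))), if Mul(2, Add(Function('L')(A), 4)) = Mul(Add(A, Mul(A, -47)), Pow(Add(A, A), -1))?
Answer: Rational(38180789795467, 6900454006) ≈ 5533.1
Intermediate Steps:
Function('L')(A) = Rational(-31, 2) (Function('L')(A) = Add(-4, Mul(Rational(1, 2), Mul(Add(A, Mul(A, -47)), Pow(Add(A, A), -1)))) = Add(-4, Mul(Rational(1, 2), Mul(Add(A, Mul(-47, A)), Pow(Mul(2, A), -1)))) = Add(-4, Mul(Rational(1, 2), Mul(Mul(-46, A), Mul(Rational(1, 2), Pow(A, -1))))) = Add(-4, Mul(Rational(1, 2), -23)) = Add(-4, Rational(-23, 2)) = Rational(-31, 2))
s = Rational(-312889, 44694) (s = Add(-7, Mul(Rational(-31, 2), Pow(22347, -1))) = Add(-7, Mul(Rational(-31, 2), Rational(1, 22347))) = Add(-7, Rational(-31, 44694)) = Rational(-312889, 44694) ≈ -7.0007)
Add(Mul(-45439, Pow(-22054, -1)), Mul(-38721, Pow(s, -1))) = Add(Mul(-45439, Pow(-22054, -1)), Mul(-38721, Pow(Rational(-312889, 44694), -1))) = Add(Mul(-45439, Rational(-1, 22054)), Mul(-38721, Rational(-44694, 312889))) = Add(Rational(45439, 22054), Rational(1730596374, 312889)) = Rational(38180789795467, 6900454006)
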